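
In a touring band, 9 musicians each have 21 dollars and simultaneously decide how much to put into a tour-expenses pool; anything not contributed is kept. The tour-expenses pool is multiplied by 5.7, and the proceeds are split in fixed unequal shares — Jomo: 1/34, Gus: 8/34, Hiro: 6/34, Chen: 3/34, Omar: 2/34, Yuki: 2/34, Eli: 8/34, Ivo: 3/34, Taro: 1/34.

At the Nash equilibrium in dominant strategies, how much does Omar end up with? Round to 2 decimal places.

Player j's private return per contributed unit is 5.7 × (j's share). Contributing is weakly dominant for j when that share is at least 1/5.7 = 0.1754, and contributing 0 is dominant otherwise.
Gus, Hiro and Eli are above the threshold, contributing 21 each; the remaining 6 contribute 0. Total contributed: 63.
Omar keeps 21 and receives 5.7 × 63 × 2/34 = 21.12 from the tour-expenses pool, for a payoff of 42.12.

42.12 dollars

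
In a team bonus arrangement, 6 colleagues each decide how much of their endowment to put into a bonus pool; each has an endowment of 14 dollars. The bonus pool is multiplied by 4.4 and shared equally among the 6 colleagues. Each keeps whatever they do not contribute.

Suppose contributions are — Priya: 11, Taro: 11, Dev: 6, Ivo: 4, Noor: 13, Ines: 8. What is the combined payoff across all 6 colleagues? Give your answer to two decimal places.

264.20 dollars

Total contributed: 11 + 11 + 6 + 4 + 13 + 8 = 53; total kept: 6 × 14 − 53 = 31.
The bonus pool pays out 4.4 × 53 = 233.20 in aggregate.
Group total = 31 + 233.20 = 264.20.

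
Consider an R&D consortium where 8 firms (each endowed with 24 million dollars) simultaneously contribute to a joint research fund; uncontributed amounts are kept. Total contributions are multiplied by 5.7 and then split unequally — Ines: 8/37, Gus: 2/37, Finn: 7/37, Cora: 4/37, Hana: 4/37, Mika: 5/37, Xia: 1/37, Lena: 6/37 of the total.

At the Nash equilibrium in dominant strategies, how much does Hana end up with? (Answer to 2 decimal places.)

53.58 million dollars

Each unit j contributes comes back to j as 5.7 × (j's share), so j prefers to contribute only if that share exceeds 1/5.7 = 0.1754; otherwise keeping the unit dominates.
Ines and Finn are above the threshold, contributing 24 each; the remaining 6 contribute 0. Total contributed: 48.
Hana keeps 24 and receives 5.7 × 48 × 4/37 = 29.58 from the joint research fund, for a payoff of 53.58.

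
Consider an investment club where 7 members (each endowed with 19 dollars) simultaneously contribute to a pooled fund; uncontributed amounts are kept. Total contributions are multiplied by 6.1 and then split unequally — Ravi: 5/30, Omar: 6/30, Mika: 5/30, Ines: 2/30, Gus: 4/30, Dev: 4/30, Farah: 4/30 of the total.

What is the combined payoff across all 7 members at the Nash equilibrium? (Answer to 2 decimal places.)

For player j, contributing a unit is worthwhile iff 6.1 × (j's share) ≥ 1, i.e. iff j's share is at least 0.1639.
Ravi, Omar and Mika are above the threshold, contributing 19 each; the remaining 4 contribute 0. Total contributed: 57.
The pooled fund pays out 6.1 × 57 = 347.70 in total (split across the unequal shares, but the aggregate is all that matters for the group sum).
The 4 free-riders keep 19 each, adding 76. Group total = 76 + 347.70 = 423.70.

423.70 dollars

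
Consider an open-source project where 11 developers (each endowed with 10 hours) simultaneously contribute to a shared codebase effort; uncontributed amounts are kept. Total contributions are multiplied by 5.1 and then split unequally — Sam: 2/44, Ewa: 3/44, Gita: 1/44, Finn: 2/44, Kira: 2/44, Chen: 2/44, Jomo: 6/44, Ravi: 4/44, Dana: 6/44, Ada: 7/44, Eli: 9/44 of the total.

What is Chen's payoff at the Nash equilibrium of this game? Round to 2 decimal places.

12.32 hours

For player j, contributing a unit is worthwhile iff 5.1 × (j's share) ≥ 1, i.e. iff j's share is at least 0.1961.
Only Eli (9/44) clears that bar, contributing 10; the remaining 10 contribute 0. Total contributed: 10.
Chen keeps 10 and receives 5.1 × 10 × 2/44 = 2.32 from the shared codebase effort, for a payoff of 12.32.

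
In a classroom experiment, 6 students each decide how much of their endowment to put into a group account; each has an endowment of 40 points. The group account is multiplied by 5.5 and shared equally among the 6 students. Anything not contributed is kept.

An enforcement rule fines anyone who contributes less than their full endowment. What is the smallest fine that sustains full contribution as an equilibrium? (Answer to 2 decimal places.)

3.33 points

Given the others contribute fully, the best deviation is to contribute 0 (any partial contribution still incurs the fine and gives up units whose private return 0.9167 is below 1).
Deviating from 40 to 0 saves 40 points but forfeits the deviator's share of the drop in the group account: 5.5/6 × 40 = 36.67.
So the deviation gain is 40 − 36.67 = 3.33, and the fine must be at least 3.33 points to wipe it out.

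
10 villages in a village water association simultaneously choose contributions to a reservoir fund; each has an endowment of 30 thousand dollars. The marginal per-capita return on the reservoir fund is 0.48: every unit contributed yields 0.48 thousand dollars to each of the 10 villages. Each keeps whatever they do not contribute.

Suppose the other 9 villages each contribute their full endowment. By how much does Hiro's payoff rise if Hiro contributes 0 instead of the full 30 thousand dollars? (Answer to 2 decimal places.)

15.60 thousand dollars

Switching from a contribution of 30 to 0 lets Hiro keep an extra 30 thousand dollars, but lowers the reservoir fund by 30, which costs Hiro their own share of that drop: 0.48 × 30 = 14.40.
Net gain = 30 − 14.40 = 15.60. The private return per contributed unit (0.48) is below 1, so free-riding is indeed the best response regardless of what the others do.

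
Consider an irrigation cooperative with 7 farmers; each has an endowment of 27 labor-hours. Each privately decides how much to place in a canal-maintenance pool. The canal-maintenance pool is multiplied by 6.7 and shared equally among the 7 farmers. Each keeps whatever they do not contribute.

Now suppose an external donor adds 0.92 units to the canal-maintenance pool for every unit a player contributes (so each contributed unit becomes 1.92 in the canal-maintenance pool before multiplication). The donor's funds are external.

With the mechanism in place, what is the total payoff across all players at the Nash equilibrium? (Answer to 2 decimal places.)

2431.30 labor-hours

With the mechanism, a contributed unit returns 6.7 × 1.92 / 7 = 1.8377 per unit of net cost to the contributor — now above 1 — so contributing fully is weakly dominant for every player.
So the Nash equilibrium is full contribution by all 7; the group earns 6.7 × 1.92 × 189 = 2431.30.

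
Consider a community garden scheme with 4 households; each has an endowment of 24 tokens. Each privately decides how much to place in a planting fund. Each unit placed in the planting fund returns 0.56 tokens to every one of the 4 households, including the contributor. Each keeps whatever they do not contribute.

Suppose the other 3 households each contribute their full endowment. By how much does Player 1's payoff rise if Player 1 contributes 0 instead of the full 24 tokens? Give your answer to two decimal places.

10.56 tokens

Switching from a contribution of 24 to 0 lets Player 1 keep an extra 24 tokens, but lowers the planting fund by 24, which costs Player 1 their own share of that drop: 0.56 × 24 = 13.44.
Net gain = 24 − 13.44 = 10.56. The private return per contributed unit (0.56) is below 1, so free-riding is indeed the best response regardless of what the others do.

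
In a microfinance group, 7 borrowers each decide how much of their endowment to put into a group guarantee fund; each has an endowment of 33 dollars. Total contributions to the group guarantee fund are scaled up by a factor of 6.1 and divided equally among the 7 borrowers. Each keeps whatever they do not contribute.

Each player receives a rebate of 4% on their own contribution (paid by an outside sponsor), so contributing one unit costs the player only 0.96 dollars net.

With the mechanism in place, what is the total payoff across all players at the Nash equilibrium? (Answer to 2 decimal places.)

231.00 dollars

With the mechanism, a contributed unit returns (6.1/7) / 0.96 = 0.9077 per unit of net cost — still below 1 — so contributing 0 remains dominant for every player.
At the Nash equilibrium no one contributes; group total payoff = 7 × 33 = 231.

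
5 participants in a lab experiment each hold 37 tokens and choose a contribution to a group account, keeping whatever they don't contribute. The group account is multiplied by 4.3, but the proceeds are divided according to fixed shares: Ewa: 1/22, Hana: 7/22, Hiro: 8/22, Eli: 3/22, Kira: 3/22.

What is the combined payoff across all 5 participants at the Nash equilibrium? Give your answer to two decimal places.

Each unit j contributes comes back to j as 4.3 × (j's share), so j prefers to contribute only if that share exceeds 1/4.3 = 0.2326; otherwise keeping the unit dominates.
The shares above 0.2326 belong to Hana and Hiro, contributing 37 each; the remaining 3 contribute 0. Total contributed: 74.
The group account pays out 4.3 × 74 = 318.20 in total (split across the unequal shares, but the aggregate is all that matters for the group sum).
The 3 free-riders keep 37 each, adding 111. Group total = 111 + 318.20 = 429.20.

429.20 tokens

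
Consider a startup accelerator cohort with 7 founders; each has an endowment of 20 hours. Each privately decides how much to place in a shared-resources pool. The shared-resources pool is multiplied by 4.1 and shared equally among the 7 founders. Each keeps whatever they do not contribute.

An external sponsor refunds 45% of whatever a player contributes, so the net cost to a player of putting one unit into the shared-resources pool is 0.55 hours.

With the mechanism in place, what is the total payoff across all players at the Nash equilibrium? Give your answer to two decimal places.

637.00 hours

Under the mechanism each unit contributed yields (4.1/7) / 0.55 = 1.0649 back to its contributor per unit of net cost, which exceeds 1, making full contribution the dominant choice for everyone.
So the Nash equilibrium is full contribution by all 7; the group earns 7 × (20 × 0.45 + 4.1 × 20) = 637.00.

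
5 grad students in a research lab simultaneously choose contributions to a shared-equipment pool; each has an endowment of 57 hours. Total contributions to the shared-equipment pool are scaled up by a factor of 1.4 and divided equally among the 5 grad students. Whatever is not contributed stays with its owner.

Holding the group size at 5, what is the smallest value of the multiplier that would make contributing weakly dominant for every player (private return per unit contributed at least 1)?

A contributed unit returns (multiplier)/5 to its contributor.
This reaches 1 exactly when the multiplier is 5.

5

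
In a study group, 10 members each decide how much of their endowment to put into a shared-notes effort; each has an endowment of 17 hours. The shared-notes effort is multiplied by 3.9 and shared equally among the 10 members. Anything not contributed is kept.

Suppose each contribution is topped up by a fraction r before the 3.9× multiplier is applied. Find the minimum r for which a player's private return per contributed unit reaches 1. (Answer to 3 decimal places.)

1.564

With matching at rate r, one contributed unit becomes (1 + r) in the shared-notes effort and returns 3.9 × (1 + r) / 10 to the contributor.
Setting this equal to 1: 1 + r = 10/3.9 = 2.5641.
So the minimum matching rate is r = 2.5641 − 1 = 1.564.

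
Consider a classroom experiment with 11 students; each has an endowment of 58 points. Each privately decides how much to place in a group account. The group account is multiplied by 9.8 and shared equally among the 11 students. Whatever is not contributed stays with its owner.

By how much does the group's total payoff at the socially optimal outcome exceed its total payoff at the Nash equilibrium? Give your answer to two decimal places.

Each contributed unit returns 9.8/11 = 0.8909 to its contributor — below 1 — so contributing 0 is dominant for every player. At the Nash equilibrium everyone keeps their 58, and the group total is 11 × 58 = 638.
Each contributed unit returns 9.800 to the group as a whole (0.8909 to each of 11 players), which exceeds 1, so the social optimum is full contribution: group total = 9.800 × 638 = 6252.40.
Efficiency loss = 6252.40 − 638 = 5614.40.

5614.40 points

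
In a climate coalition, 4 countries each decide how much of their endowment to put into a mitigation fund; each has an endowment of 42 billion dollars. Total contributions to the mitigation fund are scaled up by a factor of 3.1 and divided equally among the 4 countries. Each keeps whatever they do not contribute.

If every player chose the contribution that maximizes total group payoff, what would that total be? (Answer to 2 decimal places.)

Each contributed unit returns 3.100 to the group as a whole (0.7750 to each of 4 players), which exceeds 1, so the social optimum is full contribution: group total = 3.100 × 168 = 520.80.

520.80 billion dollars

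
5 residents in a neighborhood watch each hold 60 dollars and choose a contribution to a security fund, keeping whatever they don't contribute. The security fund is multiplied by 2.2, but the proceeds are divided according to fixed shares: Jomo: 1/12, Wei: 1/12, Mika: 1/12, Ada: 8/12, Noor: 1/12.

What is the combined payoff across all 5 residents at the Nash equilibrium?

Each unit j contributes comes back to j as 2.2 × (j's share), so j prefers to contribute only if that share exceeds 1/2.2 = 0.4545; otherwise keeping the unit dominates.
Only Ada (8/12) clears that bar, contributing 60; the remaining 4 contribute 0. Total contributed: 60.
The security fund pays out 2.2 × 60 = 132.00 in total (split across the unequal shares, but the aggregate is all that matters for the group sum).
The 4 free-riders keep 60 each, adding 240. Group total = 240 + 132.00 = 372.00.

372.00 dollars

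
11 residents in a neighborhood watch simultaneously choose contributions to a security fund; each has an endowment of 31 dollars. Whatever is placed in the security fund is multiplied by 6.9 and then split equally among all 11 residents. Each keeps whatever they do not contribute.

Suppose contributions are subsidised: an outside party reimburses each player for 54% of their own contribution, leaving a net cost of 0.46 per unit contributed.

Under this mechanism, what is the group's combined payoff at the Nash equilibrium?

2537.04 dollars

Under the mechanism each unit contributed yields (6.9/11) / 0.46 = 1.3636 back to its contributor per unit of net cost, which exceeds 1, making full contribution the dominant choice for everyone.
At the Nash equilibrium everyone contributes 31. Group total payoff = 11 × (31 × 0.54 + 6.9 × 31) = 2537.04.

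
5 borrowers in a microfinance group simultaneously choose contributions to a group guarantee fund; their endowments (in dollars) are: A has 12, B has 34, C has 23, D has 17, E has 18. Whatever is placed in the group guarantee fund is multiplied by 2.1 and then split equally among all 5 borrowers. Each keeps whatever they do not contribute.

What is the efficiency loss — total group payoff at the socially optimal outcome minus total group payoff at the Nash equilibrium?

114.40 dollars

The private return per contributed unit is 2.1/5 = 0.4200 < 1 for every player regardless of endowment, so the Nash equilibrium is zero contribution and the group total is Σ E_j = 12 + 34 + 23 + 17 + 18 = 104.
Each contributed unit returns 2.100 to the group, so the social optimum is full contribution by everyone: group total = 2.100 × 104 = 218.40.
Efficiency loss = (2.100 − 1) × 104 = 114.40.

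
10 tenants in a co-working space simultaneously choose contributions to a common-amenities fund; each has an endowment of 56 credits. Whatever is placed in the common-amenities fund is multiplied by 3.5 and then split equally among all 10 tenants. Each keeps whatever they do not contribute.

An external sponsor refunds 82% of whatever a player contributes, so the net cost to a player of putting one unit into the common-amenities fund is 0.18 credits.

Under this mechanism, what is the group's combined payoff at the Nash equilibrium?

2419.20 credits

With the mechanism, a contributed unit returns (3.5/10) / 0.18 = 1.9444 per unit of net cost to the contributor — now above 1 — so contributing fully is weakly dominant for every player.
At the Nash equilibrium everyone contributes 56. Group total payoff = 10 × (56 × 0.82 + 3.5 × 56) = 2419.20.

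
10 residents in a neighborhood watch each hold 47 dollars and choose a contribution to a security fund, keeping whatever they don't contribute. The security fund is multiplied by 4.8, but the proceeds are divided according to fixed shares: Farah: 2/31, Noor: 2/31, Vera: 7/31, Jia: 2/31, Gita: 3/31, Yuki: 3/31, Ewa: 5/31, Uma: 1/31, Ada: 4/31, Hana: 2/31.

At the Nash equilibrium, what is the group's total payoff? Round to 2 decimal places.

648.60 dollars

A player with share s gets back 4.8·s per unit contributed, so full contribution is dominant for anyone with s > 1/4.8 = 0.2083 and zero contribution is dominant for anyone below.
Vera alone (share 7/31) is above the threshold, contributing 47; the remaining 9 contribute 0. Total contributed: 47.
The security fund pays out 4.8 × 47 = 225.60 in total (split across the unequal shares, but the aggregate is all that matters for the group sum).
The 9 free-riders keep 47 each, adding 423. Group total = 423 + 225.60 = 648.60.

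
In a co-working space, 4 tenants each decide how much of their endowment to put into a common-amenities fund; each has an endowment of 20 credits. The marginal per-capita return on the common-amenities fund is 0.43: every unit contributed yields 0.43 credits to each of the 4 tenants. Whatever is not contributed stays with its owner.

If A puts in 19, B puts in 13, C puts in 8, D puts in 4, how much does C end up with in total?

30.92 credits

Total contributed: 19 + 13 + 8 + 4 = 44.
Each receives 0.43 × 44 = 18.92 from the common-amenities fund.
C keeps 20 − 8 = 12, so C's payoff is 12 + 18.92 = 30.92.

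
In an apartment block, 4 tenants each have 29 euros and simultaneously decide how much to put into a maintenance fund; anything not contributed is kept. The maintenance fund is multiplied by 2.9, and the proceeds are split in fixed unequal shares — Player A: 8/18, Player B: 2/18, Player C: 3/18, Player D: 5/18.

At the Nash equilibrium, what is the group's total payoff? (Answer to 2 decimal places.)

171.10 euros

For player j, contributing a unit is worthwhile iff 2.9 × (j's share) ≥ 1, i.e. iff j's share is at least 0.3448.
Player A alone (share 8/18) is above the threshold, contributing 29; the remaining 3 contribute 0. Total contributed: 29.
The maintenance fund pays out 2.9 × 29 = 84.10 in total (split across the unequal shares, but the aggregate is all that matters for the group sum).
The 3 free-riders keep 29 each, adding 87. Group total = 87 + 84.10 = 171.10.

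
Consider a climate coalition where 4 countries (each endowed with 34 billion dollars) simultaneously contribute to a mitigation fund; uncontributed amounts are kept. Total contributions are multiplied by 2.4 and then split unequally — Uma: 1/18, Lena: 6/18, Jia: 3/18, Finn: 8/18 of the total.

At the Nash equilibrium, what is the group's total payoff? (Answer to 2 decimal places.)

For player j, contributing a unit is worthwhile iff 2.4 × (j's share) ≥ 1, i.e. iff j's share is at least 0.4167.
The only share above 0.4167 is Finn's 8/18, contributing 34; the remaining 3 contribute 0. Total contributed: 34.
The mitigation fund pays out 2.4 × 34 = 81.60 in total (split across the unequal shares, but the aggregate is all that matters for the group sum).
The 3 free-riders keep 34 each, adding 102. Group total = 102 + 81.60 = 183.60.

183.60 billion dollars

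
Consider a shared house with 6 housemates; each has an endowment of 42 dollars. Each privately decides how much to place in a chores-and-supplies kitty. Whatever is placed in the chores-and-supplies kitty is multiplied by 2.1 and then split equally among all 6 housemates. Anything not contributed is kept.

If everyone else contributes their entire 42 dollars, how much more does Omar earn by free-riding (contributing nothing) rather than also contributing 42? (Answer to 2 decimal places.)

27.30 dollars

Switching from a contribution of 42 to 0 lets Omar keep an extra 42 dollars, but lowers the chores-and-supplies kitty by 42, which costs Omar their own share of that drop: 2.1/6 × 42 = 14.70.
Net gain = 42 − 14.70 = 27.30. The private return per contributed unit (0.3500) is below 1, so free-riding is indeed the best response regardless of what the others do.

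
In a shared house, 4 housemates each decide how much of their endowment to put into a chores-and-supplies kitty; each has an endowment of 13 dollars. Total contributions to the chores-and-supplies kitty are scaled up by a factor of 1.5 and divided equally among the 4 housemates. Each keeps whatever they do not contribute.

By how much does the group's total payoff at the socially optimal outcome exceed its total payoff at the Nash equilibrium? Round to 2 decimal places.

Each contributed unit returns 1.5/4 = 0.3750 to its contributor — below 1 — so contributing 0 is dominant for every player. At the Nash equilibrium everyone keeps their 13, and the group total is 4 × 13 = 52.
Each contributed unit returns 1.500 to the group as a whole (0.3750 to each of 4 players), which exceeds 1, so the social optimum is full contribution: group total = 1.500 × 52 = 78.00.
Efficiency loss = 78.00 − 52 = 26.00.

26.00 dollars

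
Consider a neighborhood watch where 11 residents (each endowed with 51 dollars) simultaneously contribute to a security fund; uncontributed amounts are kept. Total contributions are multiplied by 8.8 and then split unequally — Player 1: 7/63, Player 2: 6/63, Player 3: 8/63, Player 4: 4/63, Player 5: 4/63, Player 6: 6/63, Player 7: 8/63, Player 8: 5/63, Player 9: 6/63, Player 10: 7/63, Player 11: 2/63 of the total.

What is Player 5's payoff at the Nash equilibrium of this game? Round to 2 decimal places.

107.99 dollars

Player j's private return per contributed unit is 8.8 × (j's share). Contributing is weakly dominant for j when that share is at least 1/8.8 = 0.1136, and contributing 0 is dominant otherwise.
Player 3 and Player 7 are above the threshold, contributing 51 each; the remaining 9 contribute 0. Total contributed: 102.
Player 5 keeps 51 and receives 8.8 × 102 × 4/63 = 56.99 from the security fund, for a payoff of 107.99.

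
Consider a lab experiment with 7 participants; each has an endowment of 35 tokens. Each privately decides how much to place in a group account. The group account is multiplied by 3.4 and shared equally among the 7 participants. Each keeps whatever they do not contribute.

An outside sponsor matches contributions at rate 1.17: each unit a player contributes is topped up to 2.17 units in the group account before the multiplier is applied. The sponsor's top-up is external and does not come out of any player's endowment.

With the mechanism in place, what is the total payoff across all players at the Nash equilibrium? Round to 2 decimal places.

1807.61 tokens

With the mechanism, a contributed unit returns 3.4 × 2.17 / 7 = 1.0540 per unit of net cost to the contributor — now above 1 — so contributing fully is weakly dominant for every player.
So the Nash equilibrium is full contribution by all 7; the group earns 3.4 × 2.17 × 245 = 1807.61.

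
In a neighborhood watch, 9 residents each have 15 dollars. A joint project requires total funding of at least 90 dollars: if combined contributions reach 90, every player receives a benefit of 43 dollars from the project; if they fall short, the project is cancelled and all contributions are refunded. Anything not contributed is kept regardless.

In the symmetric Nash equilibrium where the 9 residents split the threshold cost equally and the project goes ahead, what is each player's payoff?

Equal share of the threshold: 90/9 = 10.
At this profile no one gains by cutting their contribution: any cut drops the total below 90, the project is cancelled, contributions are refunded, and the deviator ends with 15, which is less than 15 − 10 + 43 = 48. Contributing more than 10 just wastes the excess. So contributing exactly 10 is a best response.
Each player's payoff: 15 − 10 + 43 = 48.

48 dollars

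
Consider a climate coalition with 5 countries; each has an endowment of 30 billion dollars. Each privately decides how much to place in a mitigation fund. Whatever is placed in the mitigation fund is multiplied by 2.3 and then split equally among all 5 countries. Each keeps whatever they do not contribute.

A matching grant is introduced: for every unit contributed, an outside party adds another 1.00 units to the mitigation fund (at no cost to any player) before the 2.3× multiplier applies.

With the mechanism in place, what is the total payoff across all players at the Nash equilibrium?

150.00 billion dollars

The effective private return is 2.3 × 2.00 / 5 = 0.9200, which is still under 1, so the mechanism doesn't change anyone's dominant strategy: zero contribution.
Everyone keeps their endowment and the group total is 5 × 30 = 150.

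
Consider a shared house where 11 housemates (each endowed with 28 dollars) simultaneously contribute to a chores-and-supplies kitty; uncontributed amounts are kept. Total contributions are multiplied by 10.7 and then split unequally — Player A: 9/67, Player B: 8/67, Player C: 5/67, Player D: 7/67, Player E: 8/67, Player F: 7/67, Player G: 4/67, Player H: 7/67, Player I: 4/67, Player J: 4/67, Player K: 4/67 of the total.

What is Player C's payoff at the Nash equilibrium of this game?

162.15 dollars

Each unit j contributes comes back to j as 10.7 × (j's share), so j prefers to contribute only if that share exceeds 1/10.7 = 0.0935; otherwise keeping the unit dominates.
Player A, Player B, Player D, Player E, Player F and Player H are above the threshold, contributing 28 each; the remaining 5 contribute 0. Total contributed: 168.
Player C keeps 28 and receives 10.7 × 168 × 5/67 = 134.15 from the chores-and-supplies kitty, for a payoff of 162.15.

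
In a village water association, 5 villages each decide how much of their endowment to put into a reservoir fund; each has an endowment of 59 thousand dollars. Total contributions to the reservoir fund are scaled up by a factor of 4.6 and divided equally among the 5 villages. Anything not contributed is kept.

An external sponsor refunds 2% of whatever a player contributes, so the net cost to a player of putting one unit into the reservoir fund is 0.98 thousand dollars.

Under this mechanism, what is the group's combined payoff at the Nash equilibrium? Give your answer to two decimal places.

295.00 thousand dollars

With the mechanism, a contributed unit returns (4.6/5) / 0.98 = 0.9388 per unit of net cost — still below 1 — so contributing 0 remains dominant for every player.
At the Nash equilibrium no one contributes; group total payoff = 5 × 59 = 295.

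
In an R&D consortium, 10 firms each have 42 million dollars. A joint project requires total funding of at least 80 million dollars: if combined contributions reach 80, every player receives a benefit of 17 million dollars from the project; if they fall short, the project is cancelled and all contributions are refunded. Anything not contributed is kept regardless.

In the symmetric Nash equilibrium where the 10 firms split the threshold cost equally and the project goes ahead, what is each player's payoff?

51 million dollars

Equal share of the threshold: 80/10 = 8.
At this profile no one gains by cutting their contribution: any cut drops the total below 80, the project is cancelled, contributions are refunded, and the deviator ends with 42, which is less than 42 − 8 + 17 = 51. Contributing more than 8 just wastes the excess. So contributing exactly 8 is a best response.
Each player's payoff: 42 − 8 + 17 = 51.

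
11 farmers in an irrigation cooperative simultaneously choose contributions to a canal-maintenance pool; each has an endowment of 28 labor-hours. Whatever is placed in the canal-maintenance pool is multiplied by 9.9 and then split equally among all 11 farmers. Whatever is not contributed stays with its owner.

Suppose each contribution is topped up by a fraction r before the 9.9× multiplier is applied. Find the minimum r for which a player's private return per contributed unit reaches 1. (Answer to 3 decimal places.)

With matching at rate r, one contributed unit becomes (1 + r) in the canal-maintenance pool and returns 9.9 × (1 + r) / 11 to the contributor.
Setting this equal to 1: 1 + r = 11/9.9 = 1.1111.
So the minimum matching rate is r = 1.1111 − 1 = 0.111.

0.111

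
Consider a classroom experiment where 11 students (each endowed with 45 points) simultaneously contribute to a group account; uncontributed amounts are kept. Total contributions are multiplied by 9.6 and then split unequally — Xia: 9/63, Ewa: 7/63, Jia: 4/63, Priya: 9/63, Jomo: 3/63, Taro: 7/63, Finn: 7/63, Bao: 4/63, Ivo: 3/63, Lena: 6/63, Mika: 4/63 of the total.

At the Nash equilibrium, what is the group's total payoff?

2430.00 points

Player j's private return per contributed unit is 9.6 × (j's share). Contributing is weakly dominant for j when that share is at least 1/9.6 = 0.1042, and contributing 0 is dominant otherwise.
The shares above 0.1042 belong to Xia, Ewa, Priya, Taro and Finn, contributing 45 each; the remaining 6 contribute 0. Total contributed: 225.
The group account pays out 9.6 × 225 = 2160.00 in total (split across the unequal shares, but the aggregate is all that matters for the group sum).
The 6 free-riders keep 45 each, adding 270. Group total = 270 + 2160.00 = 2430.00.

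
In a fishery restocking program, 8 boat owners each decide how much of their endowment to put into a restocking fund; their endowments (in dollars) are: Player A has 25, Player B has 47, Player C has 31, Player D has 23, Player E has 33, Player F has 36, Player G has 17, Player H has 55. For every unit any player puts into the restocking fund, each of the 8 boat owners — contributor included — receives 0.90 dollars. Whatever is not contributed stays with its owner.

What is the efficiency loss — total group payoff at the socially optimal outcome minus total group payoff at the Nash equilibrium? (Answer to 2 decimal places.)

The private return per contributed unit is 0.90 < 1 for everyone, so the Nash equilibrium is zero contribution and the group total is Σ E_j = 25 + 47 + 31 + 23 + 33 + 36 + 17 + 55 = 267.
Each contributed unit returns 7.200 to the group, so the social optimum is full contribution by everyone: group total = 7.200 × 267 = 1922.40.
Efficiency loss = (7.200 − 1) × 267 = 1655.40.

1655.40 dollars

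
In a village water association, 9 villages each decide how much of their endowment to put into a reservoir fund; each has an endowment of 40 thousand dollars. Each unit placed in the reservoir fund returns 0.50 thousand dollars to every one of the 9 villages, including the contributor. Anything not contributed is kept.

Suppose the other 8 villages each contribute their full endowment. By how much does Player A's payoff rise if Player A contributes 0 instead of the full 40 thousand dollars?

20.00 thousand dollars

Switching from a contribution of 40 to 0 lets Player A keep an extra 40 thousand dollars, but lowers the reservoir fund by 40, which costs Player A their own share of that drop: 0.50 × 40 = 20.00.
Net gain = 40 − 20.00 = 20.00. The private return per contributed unit (0.50) is below 1, so free-riding is indeed the best response regardless of what the others do.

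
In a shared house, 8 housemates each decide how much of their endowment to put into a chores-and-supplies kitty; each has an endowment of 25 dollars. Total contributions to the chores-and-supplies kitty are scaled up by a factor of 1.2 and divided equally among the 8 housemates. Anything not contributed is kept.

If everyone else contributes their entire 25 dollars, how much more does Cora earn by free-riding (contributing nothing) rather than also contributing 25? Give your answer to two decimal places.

21.25 dollars

Switching from a contribution of 25 to 0 lets Cora keep an extra 25 dollars, but lowers the chores-and-supplies kitty by 25, which costs Cora their own share of that drop: 1.2/8 × 25 = 3.75.
Net gain = 25 − 3.75 = 21.25. The private return per contributed unit (0.1500) is below 1, so free-riding is indeed the best response regardless of what the others do.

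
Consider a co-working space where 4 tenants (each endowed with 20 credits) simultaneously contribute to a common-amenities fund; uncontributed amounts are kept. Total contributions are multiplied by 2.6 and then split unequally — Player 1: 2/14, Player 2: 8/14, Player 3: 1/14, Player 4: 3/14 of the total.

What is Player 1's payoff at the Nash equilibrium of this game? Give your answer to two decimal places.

27.43 credits

A player with share s gets back 2.6·s per unit contributed, so full contribution is dominant for anyone with s > 1/2.6 = 0.3846 and zero contribution is dominant for anyone below.
Only Player 2 (8/14) clears that bar, contributing 20; the remaining 3 contribute 0. Total contributed: 20.
Player 1 keeps 20 and receives 2.6 × 20 × 2/14 = 7.43 from the common-amenities fund, for a payoff of 27.43.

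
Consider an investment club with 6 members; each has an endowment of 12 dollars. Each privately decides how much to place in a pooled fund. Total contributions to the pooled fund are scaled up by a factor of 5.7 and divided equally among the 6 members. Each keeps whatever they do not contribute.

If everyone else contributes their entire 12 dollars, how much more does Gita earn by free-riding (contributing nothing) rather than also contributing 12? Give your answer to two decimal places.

0.60 dollars

Switching from a contribution of 12 to 0 lets Gita keep an extra 12 dollars, but lowers the pooled fund by 12, which costs Gita their own share of that drop: 5.7/6 × 12 = 11.40.
Net gain = 12 − 11.40 = 0.60. The private return per contributed unit (0.9500) is below 1, so free-riding is indeed the best response regardless of what the others do.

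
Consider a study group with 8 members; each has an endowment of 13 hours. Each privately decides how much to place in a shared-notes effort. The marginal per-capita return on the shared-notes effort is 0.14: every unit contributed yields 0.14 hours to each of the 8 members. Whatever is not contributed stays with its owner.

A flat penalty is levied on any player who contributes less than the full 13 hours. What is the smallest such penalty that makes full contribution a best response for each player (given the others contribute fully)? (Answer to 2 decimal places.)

11.18 hours

Given the others contribute fully, the best deviation is to contribute 0 (any partial contribution still incurs the fine and gives up units whose private return 0.14 is below 1).
Deviating from 13 to 0 saves 13 hours but forfeits the deviator's share of the drop in the shared-notes effort: 0.14 × 13 = 1.82.
So the deviation gain is 13 − 1.82 = 11.18, and the fine must be at least 11.18 hours to wipe it out.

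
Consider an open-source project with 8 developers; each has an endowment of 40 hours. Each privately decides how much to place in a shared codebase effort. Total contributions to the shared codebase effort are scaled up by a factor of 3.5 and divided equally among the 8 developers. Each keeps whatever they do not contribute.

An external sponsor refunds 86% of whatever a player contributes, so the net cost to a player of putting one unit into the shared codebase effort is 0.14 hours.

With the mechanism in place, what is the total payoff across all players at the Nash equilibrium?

1395.20 hours

The effective private return per unit is now (3.5/8) / 0.14 = 3.1250 > 1, so every player's dominant strategy flips to full contribution.
So the Nash equilibrium is full contribution by all 8; the group earns 8 × (40 × 0.86 + 3.5 × 40) = 1395.20.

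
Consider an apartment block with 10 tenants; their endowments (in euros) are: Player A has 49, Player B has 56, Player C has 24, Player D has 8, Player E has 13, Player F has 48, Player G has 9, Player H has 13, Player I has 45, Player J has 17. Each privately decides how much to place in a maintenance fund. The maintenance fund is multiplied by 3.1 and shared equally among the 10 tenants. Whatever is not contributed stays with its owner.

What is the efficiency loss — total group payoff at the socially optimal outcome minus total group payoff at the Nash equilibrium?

592.20 euros

The private return per contributed unit is 3.1/10 = 0.3100 < 1 for every player regardless of endowment, so the Nash equilibrium is zero contribution and the group total is Σ E_j = 49 + 56 + 24 + 8 + 13 + 48 + 9 + 13 + 45 + 17 = 282.
Each contributed unit returns 3.100 to the group, so the social optimum is full contribution by everyone: group total = 3.100 × 282 = 874.20.
Efficiency loss = (3.100 − 1) × 282 = 592.20.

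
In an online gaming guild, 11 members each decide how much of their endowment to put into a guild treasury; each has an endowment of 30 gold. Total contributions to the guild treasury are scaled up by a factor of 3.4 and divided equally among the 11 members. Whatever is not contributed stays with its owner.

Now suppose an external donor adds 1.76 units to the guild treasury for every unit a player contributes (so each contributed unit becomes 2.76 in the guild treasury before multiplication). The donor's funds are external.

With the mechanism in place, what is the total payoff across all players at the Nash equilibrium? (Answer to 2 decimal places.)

Even with the mechanism, each unit contributed returns only 3.4 × 2.76 / 11 = 0.8531 per unit of net cost, so contributing nothing is still dominant.
Everyone keeps their endowment and the group total is 11 × 30 = 330.

330.00 gold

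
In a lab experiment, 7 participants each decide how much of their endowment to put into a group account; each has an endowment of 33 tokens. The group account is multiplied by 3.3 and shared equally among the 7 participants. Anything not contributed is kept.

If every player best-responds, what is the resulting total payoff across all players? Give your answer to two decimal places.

231.00 tokens

Each contributed unit returns 3.3/7 = 0.4714 to its contributor — below 1 — so contributing 0 is dominant for every player. At the Nash equilibrium everyone keeps their 33, and the group total is 7 × 33 = 231.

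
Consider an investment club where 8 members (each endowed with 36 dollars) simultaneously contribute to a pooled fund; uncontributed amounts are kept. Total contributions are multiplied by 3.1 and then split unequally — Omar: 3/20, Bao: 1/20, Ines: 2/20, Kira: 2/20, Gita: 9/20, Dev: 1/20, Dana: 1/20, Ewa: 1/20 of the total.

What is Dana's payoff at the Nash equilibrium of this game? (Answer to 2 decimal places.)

41.58 dollars

For player j, contributing a unit is worthwhile iff 3.1 × (j's share) ≥ 1, i.e. iff j's share is at least 0.3226.
Gita alone (share 9/20) is above the threshold, contributing 36; the remaining 7 contribute 0. Total contributed: 36.
Dana keeps 36 and receives 3.1 × 36 × 1/20 = 5.58 from the pooled fund, for a payoff of 41.58.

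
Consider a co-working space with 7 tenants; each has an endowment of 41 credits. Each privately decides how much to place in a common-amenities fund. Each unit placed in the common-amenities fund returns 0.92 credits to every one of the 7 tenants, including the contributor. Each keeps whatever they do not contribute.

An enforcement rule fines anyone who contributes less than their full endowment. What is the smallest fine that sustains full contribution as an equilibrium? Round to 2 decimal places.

Given the others contribute fully, the best deviation is to contribute 0 (any partial contribution still incurs the fine and gives up units whose private return 0.92 is below 1).
Deviating from 41 to 0 saves 41 credits but forfeits the deviator's share of the drop in the common-amenities fund: 0.92 × 41 = 37.72.
So the deviation gain is 41 − 37.72 = 3.28, and the fine must be at least 3.28 credits to wipe it out.

3.28 credits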